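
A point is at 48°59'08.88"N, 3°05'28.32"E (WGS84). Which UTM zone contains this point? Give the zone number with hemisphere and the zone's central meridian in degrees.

UTM zone = ⌊(λ + 180)/6⌋ + 1; 3.0912° ∈ [0°, 6°) → zone 31.
Hemisphere: N (φ ≥ 0).
Central meridian λ₀ = 6×31 − 183 = 3°.

Zone 31N, central meridian 3°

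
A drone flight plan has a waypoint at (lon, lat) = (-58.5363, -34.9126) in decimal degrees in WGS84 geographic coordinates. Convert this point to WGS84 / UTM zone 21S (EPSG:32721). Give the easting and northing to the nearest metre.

Zone 21 central meridian λ₀ = 6×21 − 183 = -57°; Δλ = -1.5363°.
Transverse Mercator on WGS84 with k₀ = 0.9996 gives E = 359655.333 m, N = 6135572.171 m.

E 359655 m, N 6135572 m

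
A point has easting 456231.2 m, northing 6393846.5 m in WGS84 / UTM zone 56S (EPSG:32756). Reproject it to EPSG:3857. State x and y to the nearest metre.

x 16979963 m, y -3841273 m

Unproject from UTM 56S (λ₀ = 153°) → φ = -32.59200035°, λ = 152.53359970°.
Web Mercator (R = 6378137 m): x = 16979962.647 m, y = -3841273.211 m.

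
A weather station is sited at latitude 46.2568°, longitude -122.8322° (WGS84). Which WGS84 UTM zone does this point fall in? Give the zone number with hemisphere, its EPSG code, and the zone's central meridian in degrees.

UTM zone = ⌊(λ + 180)/6⌋ + 1; -122.8322° ∈ [-126°, -120°) → zone 10.
Hemisphere: N (φ ≥ 0).
Central meridian λ₀ = 6×10 − 183 = -123°.
EPSG code: 32610.

Zone 10N (EPSG:32610), central meridian -123°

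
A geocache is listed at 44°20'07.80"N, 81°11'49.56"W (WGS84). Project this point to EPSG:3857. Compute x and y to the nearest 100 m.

x -9038800 m, y 5517500 m

Web Mercator is spherical with R = a = 6378137 m.
x = R·λ = 6378137 × -1.417156738 = -9038819.826 m.
y = R·ln tan(π/4 + φ/2) = 6378137 × 0.865065963 = 5517509.229 m.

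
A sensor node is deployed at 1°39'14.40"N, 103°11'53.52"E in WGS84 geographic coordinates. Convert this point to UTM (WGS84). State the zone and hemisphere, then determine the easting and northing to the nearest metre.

Zone 48N: E 299555 m, N 182908 m

Longitude 103.1982° lies in the 6° band [102°, 108°), giving zone 48; latitude is north of the equator, so 48N.
Zone 48 central meridian λ₀ = 6×48 − 183 = 105°; Δλ = -1.8018°.
Transverse Mercator on WGS84 with k₀ = 0.9996 gives E = 299554.540 m, N = 182908.200 m.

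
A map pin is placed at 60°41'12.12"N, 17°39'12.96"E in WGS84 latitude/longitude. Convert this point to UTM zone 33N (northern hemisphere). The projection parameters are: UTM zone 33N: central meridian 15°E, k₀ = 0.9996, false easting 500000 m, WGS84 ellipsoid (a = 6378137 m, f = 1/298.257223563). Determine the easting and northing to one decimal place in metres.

E 644906.6 m, N 6730818.1 m

Zone 33 central meridian λ₀ = 6×33 − 183 = 15°; Δλ = +2.6536°.
Transverse Mercator on WGS84 with k₀ = 0.9996 gives E = 644906.592 m, N = 6730818.108 m.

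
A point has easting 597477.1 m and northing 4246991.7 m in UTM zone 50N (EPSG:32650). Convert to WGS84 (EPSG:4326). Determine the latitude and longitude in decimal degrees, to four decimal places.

Zone 50N: λ₀ = 117°, k₀ = 0.9996, false easting 500000 m.
Meridian distance M = (N − FN)/k₀ = 4248691.2 m.
Inverse transverse Mercator on WGS84 gives φ = 38.36579983°, λ = 118.11580030°.

lat 38.3658°, lon 118.1158°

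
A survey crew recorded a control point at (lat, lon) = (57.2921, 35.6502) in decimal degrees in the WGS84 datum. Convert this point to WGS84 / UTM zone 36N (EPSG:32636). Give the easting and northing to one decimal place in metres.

Zone 36 central meridian λ₀ = 6×36 − 183 = 33°; Δλ = +2.6502°.
Transverse Mercator on WGS84 with k₀ = 0.9996 gives E = 659706.884 m, N = 6353010.700 m.

E 659706.9 m, N 6353010.7 m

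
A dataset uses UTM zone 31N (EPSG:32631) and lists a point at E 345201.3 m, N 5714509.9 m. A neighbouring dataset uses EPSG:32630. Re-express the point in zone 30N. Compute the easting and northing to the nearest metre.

E 761075 m, N 5718873 m

UTM 31N → geographic: φ = 51.56039957°, λ = 0.76679968°.
UTM 30N (λ₀ = -3°) forward: E = 761075.494 m, N = 5718872.684 m.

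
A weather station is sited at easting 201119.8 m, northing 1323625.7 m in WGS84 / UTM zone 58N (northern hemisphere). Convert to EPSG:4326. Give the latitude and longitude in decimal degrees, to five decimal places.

Zone 58N: λ₀ = 165°, k₀ = 0.9996, false easting 500000 m.
Meridian distance M = (N − FN)/k₀ = 1324155.4 m.
Inverse transverse Mercator on WGS84 gives φ = 11.96010031°, λ = 162.25579957°.

lat 11.96010°, lon 162.25580°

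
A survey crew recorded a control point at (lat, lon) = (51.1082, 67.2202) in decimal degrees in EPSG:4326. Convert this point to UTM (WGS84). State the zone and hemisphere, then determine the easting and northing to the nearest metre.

Longitude 67.2202° lies in the 6° band [66°, 72°), giving zone 42; latitude is north of the equator, so 42N.
Zone 42 central meridian λ₀ = 6×42 − 183 = 69°; Δλ = -1.7798°.
Transverse Mercator on WGS84 with k₀ = 0.9996 gives E = 375407.063 m, N = 5663363.649 m.

Zone 42N: E 375407 m, N 5663364 m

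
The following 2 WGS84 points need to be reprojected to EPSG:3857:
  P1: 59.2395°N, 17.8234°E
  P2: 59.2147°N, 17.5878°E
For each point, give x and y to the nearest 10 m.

Web Mercator: x = R·λ, y = R·ln tan(π/4+φ/2), R = 6378137 m.
P1 (59.2395°, 17.8234°) → (1984091.812, 8232333.077) m.
P2 (59.2147°, 17.5878°) → (1957864.940, 8226937.209) m.

P1: x 1984090 m, y 8232330 m; P2: x 1957860 m, y 8226940 m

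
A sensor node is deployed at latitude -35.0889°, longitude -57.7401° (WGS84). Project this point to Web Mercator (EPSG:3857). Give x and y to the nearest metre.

Web Mercator is spherical with R = a = 6378137 m.
x = R·λ = 6378137 × -1.007754855 = -6427598.530 m.
y = R·ln tan(π/4 + φ/2) = 6378137 × -0.654731761 = -4175968.871 m.

x -6427599 m, y -4175969 m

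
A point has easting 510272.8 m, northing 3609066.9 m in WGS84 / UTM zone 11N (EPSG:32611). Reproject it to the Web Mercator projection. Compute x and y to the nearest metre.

Unproject from UTM 11N (λ₀ = -117°) → φ = 32.61909989°, λ = -116.89049960°.
Web Mercator (R = 6378137 m): x = -13012190.894 m, y = 3844854.296 m.

x -13012191 m, y 3844854 m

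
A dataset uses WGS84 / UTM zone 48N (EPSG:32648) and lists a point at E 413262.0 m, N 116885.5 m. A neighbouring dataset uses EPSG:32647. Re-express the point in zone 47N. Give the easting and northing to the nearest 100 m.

E 1081600 m, N 117400 m

UTM 48N → geographic: φ = 1.05740005°, λ = 104.22039982°.
UTM 47N (λ₀ = 99°) forward: E = 1081611.700 m, N = 117364.607 m.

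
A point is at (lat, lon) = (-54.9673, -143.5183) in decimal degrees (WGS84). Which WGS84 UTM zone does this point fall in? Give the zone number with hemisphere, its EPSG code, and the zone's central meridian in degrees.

UTM zone = ⌊(λ + 180)/6⌋ + 1; -143.5183° ∈ [-144°, -138°) → zone 7.
Hemisphere: S (φ < 0).
Central meridian λ₀ = 6×7 − 183 = -141°.
EPSG code: 32707.

Zone 7S (EPSG:32707), central meridian -141°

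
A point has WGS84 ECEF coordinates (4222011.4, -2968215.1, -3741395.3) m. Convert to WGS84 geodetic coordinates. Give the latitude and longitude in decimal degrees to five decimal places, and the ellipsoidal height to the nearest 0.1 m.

lat -36.12280°, lon -35.10850°, h 3712.6 m

λ = atan2(Y, X) = -35.10849966°; p = √(X²+Y²) = 5160976.8 m.
Bowring's method on WGS84 (a = 6378137 m, b = 6356752.314 m) gives φ = -36.12279974°, h = 3712.610 m.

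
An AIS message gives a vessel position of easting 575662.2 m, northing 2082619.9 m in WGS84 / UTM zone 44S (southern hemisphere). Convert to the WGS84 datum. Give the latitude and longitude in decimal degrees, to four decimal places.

lat -71.3466°, lon 83.1199°

Zone 44S: λ₀ = 81°, k₀ = 0.9996, false easting 500000 m, false northing 10000000 m.
Meridian distance M = (N − FN)/k₀ = -7920548.3 m.
Inverse transverse Mercator on WGS84 gives φ = -71.34660012°, λ = 83.11989948°.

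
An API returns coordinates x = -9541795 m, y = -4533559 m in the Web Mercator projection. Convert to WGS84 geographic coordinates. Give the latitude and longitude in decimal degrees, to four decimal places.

lat -37.6746°, lon -85.7154°

R = 6378137 m. λ = x/R = -85.71540286°.
φ = 2·arctan(exp(y/R)) − 90° = 2·arctan(0.49125) − 90° = -37.67459898°.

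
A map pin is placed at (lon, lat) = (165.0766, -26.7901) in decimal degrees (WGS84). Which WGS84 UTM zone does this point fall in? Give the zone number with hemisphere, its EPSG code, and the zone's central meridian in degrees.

Zone 58S (EPSG:32758), central meridian 165°

UTM zone = ⌊(λ + 180)/6⌋ + 1; 165.0766° ∈ [162°, 168°) → zone 58.
Hemisphere: S (φ < 0).
Central meridian λ₀ = 6×58 − 183 = 165°.
EPSG code: 32758.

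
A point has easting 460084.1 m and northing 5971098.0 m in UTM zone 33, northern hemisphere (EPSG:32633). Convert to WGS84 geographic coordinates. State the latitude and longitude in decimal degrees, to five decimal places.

lat 53.88680°, lon 14.39270°

Zone 33N: λ₀ = 15°, k₀ = 0.9996, false easting 500000 m.
Meridian distance M = (N − FN)/k₀ = 5973487.4 m.
Inverse transverse Mercator on WGS84 gives φ = 53.88680007°, λ = 14.39270049°.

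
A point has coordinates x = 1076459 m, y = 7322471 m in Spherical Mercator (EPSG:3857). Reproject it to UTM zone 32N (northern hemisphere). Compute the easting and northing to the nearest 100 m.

E 543100 m, N 6072400 m

Web Mercator inverse (R = 6378137 m) → φ = 54.79650176°, λ = 9.66999572°.
UTM 32N forward: E = 543074.954 m, N = 6072352.515 m.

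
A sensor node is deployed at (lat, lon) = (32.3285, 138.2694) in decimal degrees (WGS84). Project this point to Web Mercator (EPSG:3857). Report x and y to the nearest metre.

x 15392079 m, y 3806509 m

Web Mercator is spherical with R = a = 6378137 m.
x = R·λ = 6378137 × 2.413256285 = 15392079.200 m.
y = R·ln tan(π/4 + φ/2) = 6378137 × 0.596805779 = 3806509.022 m.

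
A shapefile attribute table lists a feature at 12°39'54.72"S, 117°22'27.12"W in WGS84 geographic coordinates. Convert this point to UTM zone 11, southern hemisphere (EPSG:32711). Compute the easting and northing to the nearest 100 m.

Zone 11 central meridian λ₀ = 6×11 − 183 = -117°; Δλ = -0.3742°.
Transverse Mercator on WGS84 with k₀ = 0.9996 gives E = 459367.274 m, N = 8599858.984 m.

E 459400 m, N 8599900 m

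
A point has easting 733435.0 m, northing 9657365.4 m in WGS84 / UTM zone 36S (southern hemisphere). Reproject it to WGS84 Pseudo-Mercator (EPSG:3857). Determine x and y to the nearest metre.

x 3907359 m, y -345014 m

Unproject from UTM 36S (λ₀ = 33°) → φ = -3.09779974°, λ = 35.10039980°.
Web Mercator (R = 6378137 m): x = 3907358.633 m, y = -345013.622 m.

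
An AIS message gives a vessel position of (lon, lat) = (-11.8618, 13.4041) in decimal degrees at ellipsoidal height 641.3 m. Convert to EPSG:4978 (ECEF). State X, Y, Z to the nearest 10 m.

X 6073610 m, Y -1275680 m, Z 1469080 m

WGS84: a = 6378137 m, e² = 0.006694380; N(φ) = a/√(1−e²sin²φ) = 6379284.582 m.
X = (N+h)·cosφ·cosλ = 6073607.973 m; Y = (N+h)·cosφ·sinλ = -1275681.345 m; Z = (N(1−e²)+h)·sinφ = 1469078.704 m.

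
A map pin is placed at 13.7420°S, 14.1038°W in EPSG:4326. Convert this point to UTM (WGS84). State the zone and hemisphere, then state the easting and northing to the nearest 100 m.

Zone 28S: E 596900 m, N 8480600 m

Longitude -14.1038° lies in the 6° band [-18°, -12°), giving zone 28; latitude is south of the equator, so 28S.
Zone 28 central meridian λ₀ = 6×28 − 183 = -15°; Δλ = +0.8962°.
Transverse Mercator on WGS84 with k₀ = 0.9996 gives E = 596891.860 m, N = 8480626.891 m.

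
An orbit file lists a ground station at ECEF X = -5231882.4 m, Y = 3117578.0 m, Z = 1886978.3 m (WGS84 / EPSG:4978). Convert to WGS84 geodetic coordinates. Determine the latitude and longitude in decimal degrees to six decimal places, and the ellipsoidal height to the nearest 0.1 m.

λ = atan2(Y, X) = 149.21009987°; p = √(X²+Y²) = 6090310.8 m.
Bowring's method on WGS84 (a = 6378137 m, b = 6356752.314 m) gives φ = 17.32380008°, h = -318.283 m.

lat 17.323800°, lon 149.210100°, h -318.3 m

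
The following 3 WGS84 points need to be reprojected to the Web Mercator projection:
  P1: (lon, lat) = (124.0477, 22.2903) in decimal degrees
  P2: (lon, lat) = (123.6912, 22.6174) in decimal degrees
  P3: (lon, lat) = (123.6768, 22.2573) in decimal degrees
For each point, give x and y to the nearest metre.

P1: x 13808927 m, y 2546415 m; P2: x 13769241 m, y 2585815 m; P3: x 13767638 m, y 2542445 m

Web Mercator: x = R·λ, y = R·ln tan(π/4+φ/2), R = 6378137 m.
P1 (22.2903°, 124.0477°) → (13808926.798, 2546415.088) m.
P2 (22.6174°, 123.6912°) → (13769241.400, 2585814.748) m.
P3 (22.2573°, 123.6768°) → (13767638.399, 2542445.334) m.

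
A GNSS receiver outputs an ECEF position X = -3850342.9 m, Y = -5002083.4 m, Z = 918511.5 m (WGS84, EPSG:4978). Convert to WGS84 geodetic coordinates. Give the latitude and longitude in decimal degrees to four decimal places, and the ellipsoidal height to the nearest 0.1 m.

lat 8.3340°, lon -127.5872°, h 1151.9 m

λ = atan2(Y, X) = -127.58720003°; p = √(X²+Y²) = 6312367.1 m.
Bowring's method on WGS84 (a = 6378137 m, b = 6356752.314 m) gives φ = 8.33400018°, h = 1151.910 m.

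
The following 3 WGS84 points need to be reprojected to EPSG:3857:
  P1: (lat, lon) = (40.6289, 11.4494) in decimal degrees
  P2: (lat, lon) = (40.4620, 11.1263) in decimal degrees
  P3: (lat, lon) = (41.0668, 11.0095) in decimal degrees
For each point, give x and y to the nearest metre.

Web Mercator: x = R·λ, y = R·ln tan(π/4+φ/2), R = 6378137 m.
P1 (40.6289°, 11.4494°) → (1274541.378, 4957757.636) m.
P2 (40.4620°, 11.1263°) → (1238574.050, 4933307.747) m.
P3 (41.0668°, 11.0095°) → (1225571.934, 5022199.647) m.

P1: x 1274541 m, y 4957758 m; P2: x 1238574 m, y 4933308 m; P3: x 1225572 m, y 5022200 m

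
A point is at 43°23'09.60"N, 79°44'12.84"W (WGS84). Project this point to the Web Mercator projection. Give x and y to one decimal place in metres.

Web Mercator is spherical with R = a = 6378137 m.
x = R·λ = 6378137 × -1.391671440 = -8876271.105 m.
y = R·ln tan(π/4 + φ/2) = 6378137 × 0.842081435 = 5370910.761 m.

x -8876271.1 m, y 5370910.8 m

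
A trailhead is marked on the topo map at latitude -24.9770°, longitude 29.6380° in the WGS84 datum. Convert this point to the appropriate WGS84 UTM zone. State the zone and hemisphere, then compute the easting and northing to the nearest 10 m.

Longitude 29.6380° lies in the 6° band [24°, 30°), giving zone 35; latitude is south of the equator, so 35S.
Zone 35 central meridian λ₀ = 6×35 − 183 = 27°; Δλ = +2.6380°.
Transverse Mercator on WGS84 with k₀ = 0.9996 gives E = 766310.309 m, N = 7235009.066 m.

Zone 35S: E 766310 m, N 7235010 m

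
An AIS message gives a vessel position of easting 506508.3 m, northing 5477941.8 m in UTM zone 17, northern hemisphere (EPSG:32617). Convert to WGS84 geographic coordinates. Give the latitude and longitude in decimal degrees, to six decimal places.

Zone 17N: λ₀ = -81°, k₀ = 0.9996, false easting 500000 m.
Meridian distance M = (N − FN)/k₀ = 5480133.9 m.
Inverse transverse Mercator on WGS84 gives φ = 49.45410005°, λ = -80.91019972°.

lat 49.454100°, lon -80.910200°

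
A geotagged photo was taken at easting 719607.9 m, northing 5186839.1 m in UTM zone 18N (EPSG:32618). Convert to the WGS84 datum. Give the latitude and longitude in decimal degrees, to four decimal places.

Zone 18N: λ₀ = -75°, k₀ = 0.9996, false easting 500000 m.
Meridian distance M = (N − FN)/k₀ = 5188914.7 m.
Inverse transverse Mercator on WGS84 gives φ = 46.79890033°, λ = -72.12209982°.

lat 46.7989°, lon -72.1221°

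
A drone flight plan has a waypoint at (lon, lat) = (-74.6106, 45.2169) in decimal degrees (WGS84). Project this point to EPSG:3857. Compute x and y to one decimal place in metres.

Web Mercator is spherical with R = a = 6378137 m.
x = R·λ = 6378137 × -1.302200627 = -8305614.000 m.
y = R·ln tan(π/4 + φ/2) = 6378137 × 0.886737433 = 5655732.830 m.

x -8305614.0 m, y 5655732.8 m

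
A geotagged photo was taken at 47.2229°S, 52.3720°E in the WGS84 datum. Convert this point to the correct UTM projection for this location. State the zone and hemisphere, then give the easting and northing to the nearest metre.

Zone 39S: E 603872 m, N 4769152 m

Longitude 52.3720° lies in the 6° band [48°, 54°), giving zone 39; latitude is south of the equator, so 39S.
Zone 39 central meridian λ₀ = 6×39 − 183 = 51°; Δλ = +1.3720°.
Transverse Mercator on WGS84 with k₀ = 0.9996 gives E = 603871.743 m, N = 4769152.410 m.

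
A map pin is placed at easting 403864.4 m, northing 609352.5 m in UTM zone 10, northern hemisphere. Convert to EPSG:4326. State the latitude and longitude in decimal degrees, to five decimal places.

Zone 10N: λ₀ = -123°, k₀ = 0.9996, false easting 500000 m.
Meridian distance M = (N − FN)/k₀ = 609596.3 m.
Inverse transverse Mercator on WGS84 gives φ = 5.51219994°, λ = -123.86790041°.

lat 5.51220°, lon -123.86790°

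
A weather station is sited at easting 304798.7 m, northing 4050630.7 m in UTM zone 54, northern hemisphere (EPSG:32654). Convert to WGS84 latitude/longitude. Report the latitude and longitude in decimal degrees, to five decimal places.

lat 36.58120°, lon 138.81820°

Zone 54N: λ₀ = 141°, k₀ = 0.9996, false easting 500000 m.
Meridian distance M = (N − FN)/k₀ = 4052251.6 m.
Inverse transverse Mercator on WGS84 gives φ = 36.58119973°, λ = 138.81819949°.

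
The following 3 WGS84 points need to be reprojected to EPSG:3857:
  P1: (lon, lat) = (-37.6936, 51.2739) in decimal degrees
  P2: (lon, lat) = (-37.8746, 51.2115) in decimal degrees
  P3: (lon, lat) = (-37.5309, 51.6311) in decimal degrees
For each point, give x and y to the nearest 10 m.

P1: x -4196030 m, y 6669890 m; P2: x -4216180 m, y 6658790 m; P3: x -4177920 m, y 6733700 m

Web Mercator: x = R·λ, y = R·ln tan(π/4+φ/2), R = 6378137 m.
P1 (51.2739°, -37.6936°) → (-4196032.358, 6669887.221) m.
P2 (51.2115°, -37.8746°) → (-4216181.186, 6658791.240) m.
P3 (51.6311°, -37.5309°) → (-4177920.677, 6733696.489) m.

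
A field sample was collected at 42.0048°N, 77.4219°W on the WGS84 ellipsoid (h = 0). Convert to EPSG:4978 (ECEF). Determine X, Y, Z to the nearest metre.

X 1033677 m, Y -4632723 m, Z 4246000 m

WGS84: a = 6378137 m, e² = 0.006694380; N(φ) = a/√(1−e²sin²φ) = 6387718.966 m.
X = (N+h)·cosφ·cosλ = 1033677.239 m; Y = (N+h)·cosφ·sinλ = -4632723.127 m; Z = (N(1−e²)+h)·sinφ = 4246000.030 m.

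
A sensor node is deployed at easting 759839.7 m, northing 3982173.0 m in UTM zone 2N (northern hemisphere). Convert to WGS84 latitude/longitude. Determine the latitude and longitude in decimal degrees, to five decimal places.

lat 35.94940°, lon -168.11920°

Zone 2N: λ₀ = -171°, k₀ = 0.9996, false easting 500000 m.
Meridian distance M = (N − FN)/k₀ = 3983766.5 m.
Inverse transverse Mercator on WGS84 gives φ = 35.94939999°, λ = -168.11920020°.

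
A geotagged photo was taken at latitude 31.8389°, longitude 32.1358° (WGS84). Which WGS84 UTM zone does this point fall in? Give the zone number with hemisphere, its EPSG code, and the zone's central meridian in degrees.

UTM zone = ⌊(λ + 180)/6⌋ + 1; 32.1358° ∈ [30°, 36°) → zone 36.
Hemisphere: N (φ ≥ 0).
Central meridian λ₀ = 6×36 − 183 = 33°.
EPSG code: 32636.

Zone 36N (EPSG:32636), central meridian 33°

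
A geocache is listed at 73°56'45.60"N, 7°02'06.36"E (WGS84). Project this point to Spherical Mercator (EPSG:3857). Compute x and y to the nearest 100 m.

Web Mercator is spherical with R = a = 6378137 m.
x = R·λ = 6378137 × 0.122785658 = 783143.750 m.
y = R·ln tan(π/4 + φ/2) = 6378137 × 1.958843533 = 12493772.416 m.

x 783100 m, y 12493800 m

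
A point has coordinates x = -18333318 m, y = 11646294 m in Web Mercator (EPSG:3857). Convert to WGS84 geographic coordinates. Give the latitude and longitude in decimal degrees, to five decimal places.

lat 71.70090°, lon -164.69100°

R = 6378137 m. λ = x/R = -164.69099768°.
φ = 2·arctan(exp(y/R)) − 90° = 2·arctan(6.20882) − 90° = 71.70090139°.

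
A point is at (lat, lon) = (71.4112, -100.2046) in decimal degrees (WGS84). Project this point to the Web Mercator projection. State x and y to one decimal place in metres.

Web Mercator is spherical with R = a = 6378137 m.
x = R·λ = 6378137 × -1.748900196 = -11154725.047 m.
y = R·ln tan(π/4 + φ/2) = 6378137 × 1.809989090 = 11544358.384 m.

x -11154725.0 m, y 11544358.4 m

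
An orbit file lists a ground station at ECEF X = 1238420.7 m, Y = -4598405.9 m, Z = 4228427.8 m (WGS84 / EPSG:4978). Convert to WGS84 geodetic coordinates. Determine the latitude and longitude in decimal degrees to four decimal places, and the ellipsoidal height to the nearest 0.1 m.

lat 41.7932°, lon -74.9270°, h -118.0 m

λ = atan2(Y, X) = -74.92700025°; p = √(X²+Y²) = 4762249.7 m.
Bowring's method on WGS84 (a = 6378137 m, b = 6356752.314 m) gives φ = 41.79320017°, h = -118.023 m.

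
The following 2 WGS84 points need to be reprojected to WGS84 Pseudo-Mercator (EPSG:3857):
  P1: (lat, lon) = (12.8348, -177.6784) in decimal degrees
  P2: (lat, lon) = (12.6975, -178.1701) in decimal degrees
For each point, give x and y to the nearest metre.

Web Mercator: x = R·λ, y = R·ln tan(π/4+φ/2), R = 6378137 m.
P1 (12.8348°, -177.6784°) → (-19779069.013, 1440864.813) m.
P2 (12.6975°, -178.1701°) → (-19833804.807, 1425193.243) m.

P1: x -19779069 m, y 1440865 m; P2: x -19833805 m, y 1425193 m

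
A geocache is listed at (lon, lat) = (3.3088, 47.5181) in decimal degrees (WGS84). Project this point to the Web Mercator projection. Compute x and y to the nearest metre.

x 368334 m, y 6027055 m

Web Mercator is spherical with R = a = 6378137 m.
x = R·λ = 6378137 × 0.057749454 = 368333.931 m.
y = R·ln tan(π/4 + φ/2) = 6378137 × 0.944955406 = 6027055.037 m.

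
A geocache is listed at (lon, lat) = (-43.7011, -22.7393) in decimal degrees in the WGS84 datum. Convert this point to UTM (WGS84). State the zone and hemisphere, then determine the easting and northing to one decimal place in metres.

Longitude -43.7011° lies in the 6° band [-48°, -42°), giving zone 23; latitude is south of the equator, so 23S.
Zone 23 central meridian λ₀ = 6×23 − 183 = -45°; Δλ = +1.2989°.
Transverse Mercator on WGS84 with k₀ = 0.9996 gives E = 633375.580 m, N = 7484754.733 m.

Zone 23S: E 633375.6 m, N 7484754.7 m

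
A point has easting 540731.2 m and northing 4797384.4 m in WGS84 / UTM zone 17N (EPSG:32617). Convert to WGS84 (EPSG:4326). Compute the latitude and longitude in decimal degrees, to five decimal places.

lat 43.32820°, lon -80.49760°

Zone 17N: λ₀ = -81°, k₀ = 0.9996, false easting 500000 m.
Meridian distance M = (N − FN)/k₀ = 4799304.1 m.
Inverse transverse Mercator on WGS84 gives φ = 43.32819970°, λ = -80.49760001°.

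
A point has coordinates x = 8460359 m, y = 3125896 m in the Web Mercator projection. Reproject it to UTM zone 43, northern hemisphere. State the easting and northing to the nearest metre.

E 599270 m, N 2988978 m

Web Mercator inverse (R = 6378137 m) → φ = 27.01940215°, λ = 76.00069799°.
UTM 43N forward: E = 599270.379 m, N = 2988978.065 m.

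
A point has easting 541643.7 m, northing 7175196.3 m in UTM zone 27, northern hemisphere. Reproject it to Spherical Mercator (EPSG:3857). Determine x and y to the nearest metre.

x -2240494 m, y 9529530 m

Unproject from UTM 27N (λ₀ = -21°) → φ = 64.69899961°, λ = -20.12670020°.
Web Mercator (R = 6378137 m): x = -2240494.018 m, y = 9529529.625 m.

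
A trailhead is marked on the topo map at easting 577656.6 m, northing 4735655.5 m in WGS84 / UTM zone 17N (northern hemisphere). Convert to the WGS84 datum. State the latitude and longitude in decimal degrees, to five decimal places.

Zone 17N: λ₀ = -81°, k₀ = 0.9996, false easting 500000 m.
Meridian distance M = (N − FN)/k₀ = 4737550.5 m.
Inverse transverse Mercator on WGS84 gives φ = 42.76949996°, λ = -80.05079978°.

lat 42.76950°, lon -80.05080°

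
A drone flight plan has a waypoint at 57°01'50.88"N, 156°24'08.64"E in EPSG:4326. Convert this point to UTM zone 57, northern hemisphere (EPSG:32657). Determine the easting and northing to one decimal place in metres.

Zone 57 central meridian λ₀ = 6×57 − 183 = 159°; Δλ = -2.5976°.
Transverse Mercator on WGS84 with k₀ = 0.9996 gives E = 342353.706 m, N = 6323813.363 m.

E 342353.7 m, N 6323813.4 m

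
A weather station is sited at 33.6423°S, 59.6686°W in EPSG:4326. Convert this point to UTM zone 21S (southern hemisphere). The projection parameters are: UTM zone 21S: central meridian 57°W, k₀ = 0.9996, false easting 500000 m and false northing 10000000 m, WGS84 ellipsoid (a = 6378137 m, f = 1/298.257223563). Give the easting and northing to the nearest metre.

Zone 21 central meridian λ₀ = 6×21 − 183 = -57°; Δλ = -2.6686°.
Transverse Mercator on WGS84 with k₀ = 0.9996 gives E = 252497.597 m, N = 6274309.353 m.

E 252498 m, N 6274309 m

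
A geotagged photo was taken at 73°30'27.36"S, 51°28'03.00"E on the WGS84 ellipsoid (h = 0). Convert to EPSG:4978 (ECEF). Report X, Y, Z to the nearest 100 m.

X 1131500 m, Y 1420800 m, Z -6093600 m

WGS84: a = 6378137 m, e² = 0.006694380; N(φ) = a/√(1−e²sin²φ) = 6397856.355 m.
X = (N+h)·cosφ·cosλ = 1131464.286 m; Y = (N+h)·cosφ·sinλ = 1420790.577 m; Z = (N(1−e²)+h)·sinφ = -6093564.351 m.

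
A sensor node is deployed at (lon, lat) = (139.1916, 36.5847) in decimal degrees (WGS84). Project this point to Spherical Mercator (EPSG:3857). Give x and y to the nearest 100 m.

Web Mercator is spherical with R = a = 6378137 m.
x = R·λ = 6378137 × 2.429351711 = 15494738.035 m.
y = R·ln tan(π/4 + φ/2) = 6378137 × 0.686936693 = 4381376.338 m.

x 15494700 m, y 4381400 m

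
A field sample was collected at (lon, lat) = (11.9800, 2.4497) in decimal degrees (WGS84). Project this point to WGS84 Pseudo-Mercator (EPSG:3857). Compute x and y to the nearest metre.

Web Mercator is spherical with R = a = 6378137 m.
x = R·λ = 6378137 × 0.209090444 = 1333607.4997 m.
y = R·ln tan(π/4 + φ/2) = 6378137 × 0.042768363 = 272782.478 m.

x 1333607 m, y 272782 m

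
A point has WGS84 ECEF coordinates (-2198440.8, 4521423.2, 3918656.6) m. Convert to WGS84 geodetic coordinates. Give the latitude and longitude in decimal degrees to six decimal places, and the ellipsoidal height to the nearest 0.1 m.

λ = atan2(Y, X) = 115.93030037°; p = √(X²+Y²) = 5027565.0 m.
Bowring's method on WGS84 (a = 6378137 m, b = 6356752.314 m) gives φ = 38.12069987°, h = 4315.482 m.

lat 38.120700°, lon 115.930300°, h 4315.5 m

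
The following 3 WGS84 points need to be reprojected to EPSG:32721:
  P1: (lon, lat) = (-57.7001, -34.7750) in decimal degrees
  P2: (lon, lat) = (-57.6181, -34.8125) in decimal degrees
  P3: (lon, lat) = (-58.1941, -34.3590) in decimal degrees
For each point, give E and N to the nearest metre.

UTM zone 21S: λ₀ = -57°, k₀ = 0.9996.
P1 (-34.7750°, -57.7001°) → (435939.774, 6151684.886) m.
P2 (-34.8125°, -57.6181°) → (443468.610, 6147575.567) m.
P3 (-34.3590°, -58.1941°) → (390190.604, 6197391.795) m.

P1: E 435940 m, N 6151685 m; P2: E 443469 m, N 6147576 m; P3: E 390191 m, N 6197392 m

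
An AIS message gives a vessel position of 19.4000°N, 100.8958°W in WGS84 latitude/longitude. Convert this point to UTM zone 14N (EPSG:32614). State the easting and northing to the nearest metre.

Zone 14 central meridian λ₀ = 6×14 − 183 = -99°; Δλ = -1.8958°.
Transverse Mercator on WGS84 with k₀ = 0.9996 gives E = 300920.366 m, N = 2146181.807 m.

E 300920 m, N 2146182 m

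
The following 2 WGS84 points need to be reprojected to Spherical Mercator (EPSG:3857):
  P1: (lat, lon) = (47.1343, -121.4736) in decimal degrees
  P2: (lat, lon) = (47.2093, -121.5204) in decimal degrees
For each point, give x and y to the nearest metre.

P1: x -13522379 m, y 5964023 m; P2: x -13527589 m, y 5976304 m

Web Mercator: x = R·λ, y = R·ln tan(π/4+φ/2), R = 6378137 m.
P1 (47.1343°, -121.4736°) → (-13522379.297, 5964022.868) m.
P2 (47.2093°, -121.5204°) → (-13527589.049, 5976304.325) m.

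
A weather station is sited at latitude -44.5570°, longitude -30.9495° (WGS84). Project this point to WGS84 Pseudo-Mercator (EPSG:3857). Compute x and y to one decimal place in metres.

Web Mercator is spherical with R = a = 6378137 m.
x = R·λ = 6378137 × -0.540170677 = -3445282.580 m.
y = R·ln tan(π/4 + φ/2) = 6378137 × -0.870481105 = -5552047.746 m.

x -3445282.6 m, y -5552047.7 m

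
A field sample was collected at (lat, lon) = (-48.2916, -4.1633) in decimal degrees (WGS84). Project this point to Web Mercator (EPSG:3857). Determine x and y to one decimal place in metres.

x -463456.4 m, y -6155504.5 m

Web Mercator is spherical with R = a = 6378137 m.
x = R·λ = 6378137 × -0.072663293 = -463456.436 m.
y = R·ln tan(π/4 + φ/2) = 6378137 × -0.965094434 = -6155504.517 m.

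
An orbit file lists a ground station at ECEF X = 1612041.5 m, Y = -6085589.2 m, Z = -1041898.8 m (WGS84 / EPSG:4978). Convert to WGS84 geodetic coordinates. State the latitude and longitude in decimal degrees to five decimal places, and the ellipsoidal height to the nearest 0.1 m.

lat -9.45940°, lon -75.16340°, h 3550.8 m

λ = atan2(Y, X) = -75.16340012°; p = √(X²+Y²) = 6295480.4 m.
Bowring's method on WGS84 (a = 6378137 m, b = 6356752.314 m) gives φ = -9.45940003°, h = 3550.771 m.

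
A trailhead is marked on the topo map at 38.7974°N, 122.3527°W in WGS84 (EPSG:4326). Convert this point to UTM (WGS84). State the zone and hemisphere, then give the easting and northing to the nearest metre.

Zone 10N: E 556211 m, N 4294493 m

Longitude -122.3527° lies in the 6° band [-126°, -120°), giving zone 10; latitude is north of the equator, so 10N.
Zone 10 central meridian λ₀ = 6×10 − 183 = -123°; Δλ = +0.6473°.
Transverse Mercator on WGS84 with k₀ = 0.9996 gives E = 556210.596 m, N = 4294493.187 m.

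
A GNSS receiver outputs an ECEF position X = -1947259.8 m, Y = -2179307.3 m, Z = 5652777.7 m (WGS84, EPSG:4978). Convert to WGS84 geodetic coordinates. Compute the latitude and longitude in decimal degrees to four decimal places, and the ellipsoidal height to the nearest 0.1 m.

lat 62.8173°, lon -131.7815°, h 2330.9 m

λ = atan2(Y, X) = -131.78150025°; p = √(X²+Y²) = 2922533.3 m.
Bowring's method on WGS84 (a = 6378137 m, b = 6356752.314 m) gives φ = 62.81729948°, h = 2330.917 m.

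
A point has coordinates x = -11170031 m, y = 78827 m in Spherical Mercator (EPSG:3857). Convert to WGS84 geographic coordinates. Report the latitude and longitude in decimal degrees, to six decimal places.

lat 0.708097°, lon -100.342096°

R = 6378137 m. λ = x/R = -100.34209571°.
φ = 2·arctan(exp(y/R)) − 90° = 2·arctan(1.01244) − 90° = 0.70809696°.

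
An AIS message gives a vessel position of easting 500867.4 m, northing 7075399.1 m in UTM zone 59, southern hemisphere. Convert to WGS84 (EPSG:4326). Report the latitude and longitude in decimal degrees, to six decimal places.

Zone 59S: λ₀ = 171°, k₀ = 0.9996, false easting 500000 m, false northing 10000000 m.
Meridian distance M = (N − FN)/k₀ = -2925771.2 m.
Inverse transverse Mercator on WGS84 gives φ = -26.44170045°, λ = 171.00870006°.

lat -26.441700°, lon 171.008700°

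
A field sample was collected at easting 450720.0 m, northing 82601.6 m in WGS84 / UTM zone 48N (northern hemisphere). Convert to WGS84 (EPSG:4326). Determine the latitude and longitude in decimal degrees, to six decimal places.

lat 0.747300°, lon 104.557100°

Zone 48N: λ₀ = 105°, k₀ = 0.9996, false easting 500000 m.
Meridian distance M = (N − FN)/k₀ = 82634.7 m.
Inverse transverse Mercator on WGS84 gives φ = 0.74729969°, λ = 104.55710010°.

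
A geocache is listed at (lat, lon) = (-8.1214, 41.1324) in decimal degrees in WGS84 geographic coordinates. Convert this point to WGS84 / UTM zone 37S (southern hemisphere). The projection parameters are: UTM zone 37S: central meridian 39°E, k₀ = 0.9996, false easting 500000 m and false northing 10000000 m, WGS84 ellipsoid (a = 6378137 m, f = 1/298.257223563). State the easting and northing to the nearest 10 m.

E 734970 m, N 9101660 m

Zone 37 central meridian λ₀ = 6×37 − 183 = 39°; Δλ = +2.1324°.
Transverse Mercator on WGS84 with k₀ = 0.9996 gives E = 734971.143 m, N = 9101663.228 m.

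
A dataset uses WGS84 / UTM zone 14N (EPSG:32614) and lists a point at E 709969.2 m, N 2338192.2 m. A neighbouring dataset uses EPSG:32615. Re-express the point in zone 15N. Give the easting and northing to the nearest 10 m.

UTM 14N → geographic: φ = 21.13290024°, λ = -96.97819981°.
UTM 15N (λ₀ = -93°) forward: E = 86670.049 m, N = 2342035.355 m.

E 86670 m, N 2342040 m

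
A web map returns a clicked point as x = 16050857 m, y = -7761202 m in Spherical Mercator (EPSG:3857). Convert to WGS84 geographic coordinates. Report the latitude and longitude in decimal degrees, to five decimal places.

lat -57.00530°, lon 144.18730°

R = 6378137 m. λ = x/R = 144.18730166°.
φ = 2·arctan(exp(y/R)) − 90° = 2·arctan(0.29616) − 90° = -57.00529988°.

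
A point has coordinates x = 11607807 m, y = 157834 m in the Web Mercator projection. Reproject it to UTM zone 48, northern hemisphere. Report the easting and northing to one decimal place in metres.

Web Mercator inverse (R = 6378137 m) → φ = 1.41770226°, λ = 104.27470443°.
UTM 48N forward: E = 419315.135 m, N = 156711.653 m.

E 419315.1 m, N 156711.7 m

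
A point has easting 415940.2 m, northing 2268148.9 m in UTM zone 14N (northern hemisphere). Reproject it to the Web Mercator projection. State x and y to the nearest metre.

Unproject from UTM 14N (λ₀ = -99°) → φ = 20.51020002°, λ = -99.80619995°.
Web Mercator (R = 6378137 m): x = -11110375.357 m, y = 2333570.082 m.

x -11110375 m, y 2333570 m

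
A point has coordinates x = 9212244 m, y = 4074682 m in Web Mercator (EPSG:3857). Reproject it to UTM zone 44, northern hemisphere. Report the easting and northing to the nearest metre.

Web Mercator inverse (R = 6378137 m) → φ = 34.34099690°, λ = 82.75499586°.
UTM 44N forward: E = 661428.839 m, N = 3801361.026 m.

E 661429 m, N 3801361 m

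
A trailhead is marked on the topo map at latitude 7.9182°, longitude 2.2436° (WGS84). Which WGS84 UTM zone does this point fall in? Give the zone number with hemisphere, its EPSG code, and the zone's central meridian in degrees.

UTM zone = ⌊(λ + 180)/6⌋ + 1; 2.2436° ∈ [0°, 6°) → zone 31.
Hemisphere: N (φ ≥ 0).
Central meridian λ₀ = 6×31 − 183 = 3°.
EPSG code: 32631.

Zone 31N (EPSG:32631), central meridian 3°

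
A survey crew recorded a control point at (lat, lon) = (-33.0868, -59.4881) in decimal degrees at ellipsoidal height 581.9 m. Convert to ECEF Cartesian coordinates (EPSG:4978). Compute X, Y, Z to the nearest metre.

WGS84: a = 6378137 m, e² = 0.006694380; N(φ) = a/√(1−e²sin²φ) = 6384508.843 m.
X = (N+h)·cosφ·cosλ = 2716141.985 m; Y = (N+h)·cosφ·sinλ = -4608904.872 m; Z = (N(1−e²)+h)·sinφ = -3462345.855 m.

X 2716142 m, Y -4608905 m, Z -3462346 m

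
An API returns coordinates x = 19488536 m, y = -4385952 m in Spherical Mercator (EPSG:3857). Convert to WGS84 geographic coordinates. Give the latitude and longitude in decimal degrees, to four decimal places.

lat -36.6177°, lon 175.0685°

R = 6378137 m. λ = x/R = 175.06849754°.
φ = 2·arctan(exp(y/R)) − 90° = 2·arctan(0.50275) − 90° = -36.61769839°.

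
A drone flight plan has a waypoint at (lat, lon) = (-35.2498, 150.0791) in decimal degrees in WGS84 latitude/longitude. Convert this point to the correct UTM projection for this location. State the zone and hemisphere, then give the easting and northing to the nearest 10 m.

Longitude 150.0791° lies in the 6° band [150°, 156°), giving zone 56; latitude is south of the equator, so 56S.
Zone 56 central meridian λ₀ = 6×56 − 183 = 153°; Δλ = -2.9209°.
Transverse Mercator on WGS84 with k₀ = 0.9996 gives E = 234236.855 m, N = 6095342.814 m.

Zone 56S: E 234240 m, N 6095340 m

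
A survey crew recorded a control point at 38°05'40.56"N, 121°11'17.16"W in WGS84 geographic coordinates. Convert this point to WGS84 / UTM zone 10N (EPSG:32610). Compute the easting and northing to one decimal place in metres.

Zone 10 central meridian λ₀ = 6×10 − 183 = -123°; Δλ = +1.8119°.
Transverse Mercator on WGS84 with k₀ = 0.9996 gives E = 658881.796 m, N = 4217861.399 m.

E 658881.8 m, N 4217861.4 m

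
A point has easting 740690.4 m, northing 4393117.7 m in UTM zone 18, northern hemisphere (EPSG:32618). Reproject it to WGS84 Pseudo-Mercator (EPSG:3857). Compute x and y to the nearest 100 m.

x -8036700 m, y 4815800 m

Unproject from UTM 18N (λ₀ = -75°) → φ = 39.65399985°, λ = -72.19459999°.
Web Mercator (R = 6378137 m): x = -8036666.109 m, y = 4815789.136 m.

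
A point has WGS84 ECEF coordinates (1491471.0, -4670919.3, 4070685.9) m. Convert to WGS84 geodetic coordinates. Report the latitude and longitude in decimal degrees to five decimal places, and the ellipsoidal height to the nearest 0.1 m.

lat 39.88860°, lon -72.29120°, h 3404.6 m

λ = atan2(Y, X) = -72.29120008°; p = √(X²+Y²) = 4903261.5 m.
Bowring's method on WGS84 (a = 6378137 m, b = 6356752.314 m) gives φ = 39.88859994°, h = 3404.611 m.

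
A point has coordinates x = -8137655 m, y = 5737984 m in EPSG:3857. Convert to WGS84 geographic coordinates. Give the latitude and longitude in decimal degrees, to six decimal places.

R = 6378137 m. λ = x/R = -73.10179863°.
φ = 2·arctan(exp(y/R)) − 90° = 2·arctan(2.45870) − 90° = 45.73499996°.

lat 45.735000°, lon -73.101799°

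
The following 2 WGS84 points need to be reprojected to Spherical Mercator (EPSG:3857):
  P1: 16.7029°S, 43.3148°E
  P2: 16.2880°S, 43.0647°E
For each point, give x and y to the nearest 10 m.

P1: x 4821780 m, y -1886270 m; P2: x 4793940 m, y -1838100 m

Web Mercator: x = R·λ, y = R·ln tan(π/4+φ/2), R = 6378137 m.
P1 (-16.7029°, 43.3148°) → (4821781.480, -1886268.085) m.
P2 (-16.2880°, 43.0647°) → (4793940.475, -1838098.980) m.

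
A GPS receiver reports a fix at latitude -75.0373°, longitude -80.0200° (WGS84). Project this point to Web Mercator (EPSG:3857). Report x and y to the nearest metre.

x -8907786 m, y -12948306 m

Web Mercator is spherical with R = a = 6378137 m.
x = R·λ = 6378137 × -1.396612467 = -8907785.653 m.
y = R·ln tan(π/4 + φ/2) = 6378137 × -2.030107784 = -12948305.568 m.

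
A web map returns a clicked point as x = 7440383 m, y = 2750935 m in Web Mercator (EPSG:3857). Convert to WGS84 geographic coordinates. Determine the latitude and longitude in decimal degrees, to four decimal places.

R = 6378137 m. λ = x/R = 66.83809769°.
φ = 2·arctan(exp(y/R)) − 90° = 2·arctan(1.53927) − 90° = 23.97970278°.

lat 23.9797°, lon 66.8381°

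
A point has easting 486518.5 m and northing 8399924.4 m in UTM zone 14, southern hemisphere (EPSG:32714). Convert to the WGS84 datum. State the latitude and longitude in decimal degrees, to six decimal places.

lat -14.473300°, lon -99.125100°

Zone 14S: λ₀ = -99°, k₀ = 0.9996, false easting 500000 m, false northing 10000000 m.
Meridian distance M = (N − FN)/k₀ = -1600715.9 m.
Inverse transverse Mercator on WGS84 gives φ = -14.47329959°, λ = -99.12509955°.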